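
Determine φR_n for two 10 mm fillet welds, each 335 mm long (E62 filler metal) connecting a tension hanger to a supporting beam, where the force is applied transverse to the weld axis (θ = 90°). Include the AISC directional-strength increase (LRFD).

E62XX → F_EXX = 620 MPa.
t_e = 0.707 × 10 = 7.07 mm; A_we = 7.07 × 670 = 4737 mm².
Directional factor: 1.0 + 0.5 sin^1.5(90°) = 1.5.
F_nw = 0.6 × 620 × 1.5 = 558 MPa.
φR_n = 0.75 × 558 × 4737 × 10⁻³ = 1982 kN.

φR_n ≈ 1980 kN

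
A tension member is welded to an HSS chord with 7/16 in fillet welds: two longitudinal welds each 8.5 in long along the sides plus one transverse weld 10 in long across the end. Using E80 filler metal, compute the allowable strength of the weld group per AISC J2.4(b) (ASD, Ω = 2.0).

E80XX → F_EXX = 80 ksi.
t_e = 0.707 × 0.4375 = 0.3093 in.
R_nwl = 0.6 × 80 × 0.3093 × 17 = 252.4 kip (longitudinal, 2 welds).
R_nwt = 0.6 × 80 × 0.3093 × 10 = 148.5 kip (transverse, base value).
(i) R_nwl + R_nwt = 400.9 kip; (ii) 0.85 R_nwl + 1.5 R_nwt = 437.2 kip.
R_n = max = 437.2 kip [governs: (ii)]; R_n/Ω = 218.6 kip.

R_n/Ω ≈ 219 kip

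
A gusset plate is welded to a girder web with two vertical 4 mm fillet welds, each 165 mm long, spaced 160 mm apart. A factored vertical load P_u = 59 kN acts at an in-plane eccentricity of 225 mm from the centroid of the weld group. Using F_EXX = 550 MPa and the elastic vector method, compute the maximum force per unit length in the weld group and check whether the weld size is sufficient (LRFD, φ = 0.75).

f_max ≈ 670 N/mm; adequate

Total weld length L_w = 330 mm. Treat welds as unit-width lines.
Polar moment about centroid: J = 2[d³/12 + d(b/2)²] = 2[165³/12 + 165×80²] = 2861000 mm³.
Direct shear f_v = P/L_w = 59×10³ / 330 = 178.8 N/mm (vertical).
Torsion M = P·e = 59×10³ × 225 = 13275000 N·mm.
Critical point at (x, y) = (80, 82.5) from centroid. f_tx = M·y/J = 382.8 N/mm; f_ty = M·x/J = 371.2 N/mm.
Resultant f_max = √[f_tx² + (f_v + f_ty)²] = √[382.8² + (178.8 + 371.2)²] = 670.1 N/mm.
Capacity per unit length: φr_n = 0.75 × 0.6 × 550 × (0.707 × 4) = 699.9 N/mm.
670.1 ≤ 699.9 → adequate.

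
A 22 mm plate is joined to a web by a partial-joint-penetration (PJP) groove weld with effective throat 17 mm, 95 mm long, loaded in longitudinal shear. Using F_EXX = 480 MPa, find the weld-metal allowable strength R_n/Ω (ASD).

R_n/Ω ≈ 233 kN

Effective throat (given) t_e = 17 mm.
A_we = 17 × 95 = 1615 mm².
F_nw = 0.6 F_EXX = 288 MPa.
R_n/Ω = (288 × 1615) / 2.0 × 10⁻³ = 232.6 kN.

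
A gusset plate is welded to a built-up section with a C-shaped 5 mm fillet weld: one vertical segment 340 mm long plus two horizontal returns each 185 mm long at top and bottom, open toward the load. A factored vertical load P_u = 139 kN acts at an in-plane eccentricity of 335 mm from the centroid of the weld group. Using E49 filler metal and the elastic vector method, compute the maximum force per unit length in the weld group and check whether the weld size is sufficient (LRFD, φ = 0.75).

f_max ≈ 753 N/mm; adequate

E49XX → F_EXX = 490 MPa.
Total weld length L_w = 710 mm. Treat welds as unit-width lines.
Centroid: x̄ = 2×185×92.5 / 710 = 48.2 mm from the vertical weld.
Polar moment about centroid: J = I_x + I_y = [340³/12 + 2×185×170²] + [340×48.2² + 2(185³/12 + 185×44.3²)] = 16540000 mm³.
Direct shear f_v = P/L_w = 139×10³ / 710 = 195.8 N/mm (vertical).
Torsion M = P·e = 139×10³ × 335 = 46565000 N·mm.
Critical point at (x, y) = (136.8, 170) from centroid. f_tx = M·y/J = 478.6 N/mm; f_ty = M·x/J = 385.1 N/mm.
Resultant f_max = √[f_tx² + (f_v + f_ty)²] = √[478.6² + (195.8 + 385.1)²] = 752.7 N/mm.
Capacity per unit length: φr_n = 0.75 × 0.6 × 490 × (0.707 × 5) = 779.5 N/mm.
752.7 ≤ 779.5 → adequate.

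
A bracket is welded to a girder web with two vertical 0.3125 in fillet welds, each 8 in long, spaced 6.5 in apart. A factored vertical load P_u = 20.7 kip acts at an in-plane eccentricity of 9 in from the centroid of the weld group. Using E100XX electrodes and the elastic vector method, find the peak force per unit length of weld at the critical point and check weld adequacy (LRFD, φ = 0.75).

E100XX → F_EXX = 100 ksi.
Total weld length L_w = 16 in. Treat welds as unit-width lines.
Polar moment about centroid: J = 2[d³/12 + d(b/2)²] = 2[8³/12 + 8×3.25²] = 254.3 in³.
Direct shear f_v = P/L_w = 20.7 / 16 = 1.294 kip/in (vertical).
Torsion M = P·e = 20.7 × 9 = 186.3 kip·in.
Critical point at (x, y) = (3.25, 4) from centroid. f_tx = M·y/J = 2.93 kip/in; f_ty = M·x/J = 2.381 kip/in.
Resultant f_max = √[f_tx² + (f_v + f_ty)²] = √[2.93² + (1.294 + 2.381)²] = 4.7 kip/in.
Capacity per unit length: φr_n = 0.75 × 0.6 × 100 × (0.707 × 0.3125) = 9.942 kip/in.
4.7 ≤ 9.942 → adequate.

f_max ≈ 4.7 kip/in; adequate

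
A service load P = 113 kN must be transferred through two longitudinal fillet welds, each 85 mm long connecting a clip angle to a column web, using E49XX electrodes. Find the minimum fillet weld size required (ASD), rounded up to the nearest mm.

w = 7 mm

E49XX → F_EXX = 490 MPa.
Total weld length L = 170 mm.
Required throat t_e = P × Ω / (0.6 F_EXX × L) = 113 × 2.0 / (0.6 × 490 × 170 × 10⁻³) = 4.522 mm.
Required leg w = t_e / 0.707 = 6.396 mm → use 7 mm.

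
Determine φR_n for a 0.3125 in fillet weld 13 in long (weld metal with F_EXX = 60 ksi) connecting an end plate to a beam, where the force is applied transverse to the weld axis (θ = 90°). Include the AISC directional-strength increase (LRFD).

φR_n ≈ 116 kip

t_e = 0.707 × 0.3125 = 0.2209 in; A_we = 0.2209 × 13 = 2.872 in².
Directional factor: 1.0 + 0.5 sin^1.5(90°) = 1.5.
F_nw = 0.6 × 60 × 1.5 = 54 ksi.
φR_n = 0.75 × 54 × 2.872 = 116.3 kip.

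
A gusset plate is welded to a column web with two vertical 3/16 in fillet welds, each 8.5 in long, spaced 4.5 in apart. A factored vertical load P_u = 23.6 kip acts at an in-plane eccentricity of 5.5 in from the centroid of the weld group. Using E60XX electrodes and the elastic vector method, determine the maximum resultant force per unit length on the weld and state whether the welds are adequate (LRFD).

E60XX → F_EXX = 60 ksi.
Total weld length L_w = 17 in. Treat welds as unit-width lines.
Polar moment about centroid: J = 2[d³/12 + d(b/2)²] = 2[8.5³/12 + 8.5×2.25²] = 188.4 in³.
Direct shear f_v = P/L_w = 23.6 / 17 = 1.388 kip/in (vertical).
Torsion M = P·e = 23.6 × 5.5 = 129.8 kip·in.
Critical point at (x, y) = (2.25, 4.25) from centroid. f_tx = M·y/J = 2.928 kip/in; f_ty = M·x/J = 1.55 kip/in.
Resultant f_max = √[f_tx² + (f_v + f_ty)²] = √[2.928² + (1.388 + 1.55)²] = 4.148 kip/in.
Capacity per unit length: φr_n = 0.75 × 0.6 × 60 × (0.707 × 0.1875) = 3.579 kip/in.
4.148 > 3.579 → NOT adequate.

f_max ≈ 4.15 kip/in; NOT adequate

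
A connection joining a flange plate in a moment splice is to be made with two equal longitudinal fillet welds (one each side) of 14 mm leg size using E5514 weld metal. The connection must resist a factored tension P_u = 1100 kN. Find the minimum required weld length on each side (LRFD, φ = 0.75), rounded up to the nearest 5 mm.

E55XX → F_EXX = 550 MPa.
Throat t_e = 0.707 × 14 = 9.898 mm.
φr_n = 0.75 × 0.6 × 550 × 9.898 × 10⁻³ = 2.45 kN/mm.
L_req = P_u / φr_n = 1100 / 2.45 = 449 mm total.
Per side: 449 / 2 = 224.5 mm.
Round up → use L = 225 mm on each side.

L = 225 mm on each side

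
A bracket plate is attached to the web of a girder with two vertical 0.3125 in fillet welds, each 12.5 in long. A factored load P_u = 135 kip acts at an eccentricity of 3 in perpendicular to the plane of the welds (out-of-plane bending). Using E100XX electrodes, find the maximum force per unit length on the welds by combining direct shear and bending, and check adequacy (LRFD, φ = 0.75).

f_max ≈ 9.47 kip/in; adequate

E100XX → F_EXX = 100 ksi.
L_w = 2 × 12.5 = 25 in; section modulus (unit throat) S = 2 × L²/6 = 52.08 in².
Direct shear f_v = P/L_w = 135/25 = 5.4 kip/in.
Moment M = P × e = 135 × 3 = 405 kip·in; bending f_b = M/S = 7.776 kip/in.
f_max = √(f_v² + f_b²) = √(5.4² + 7.776²) = 9.467 kip/in.
φr_n = 0.75 × 0.6 × 100 × (0.707 × 0.3125) = 9.942 kip/in → adequate.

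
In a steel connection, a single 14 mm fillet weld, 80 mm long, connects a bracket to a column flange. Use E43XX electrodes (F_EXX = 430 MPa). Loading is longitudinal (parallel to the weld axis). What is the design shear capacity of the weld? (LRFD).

φR_n ≈ 153 kN

Effective throat t_e = 0.707 × 14 = 9.898 mm.
Total length L = 80 mm; A_we = 9.898 × 80 = 791.8 mm².
F_nw = 0.6 F_EXX = 0.6 × 430 = 258 MPa.
φR_n = 0.75 × 258 × 791.8 × 10⁻³ = 153.2 kN.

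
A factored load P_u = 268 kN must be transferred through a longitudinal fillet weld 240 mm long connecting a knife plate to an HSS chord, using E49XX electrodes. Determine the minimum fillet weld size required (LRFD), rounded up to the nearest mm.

w = 8 mm

E49XX → F_EXX = 490 MPa.
Total weld length L = 240 mm.
Required throat t_e = P_u / (φ × 0.6 F_EXX × L) = 268 / (0.75 × 0.6 × 490 × 240 × 10⁻³) = 5.064 mm.
Required leg w = t_e / 0.707 = 7.163 mm → use 8 mm.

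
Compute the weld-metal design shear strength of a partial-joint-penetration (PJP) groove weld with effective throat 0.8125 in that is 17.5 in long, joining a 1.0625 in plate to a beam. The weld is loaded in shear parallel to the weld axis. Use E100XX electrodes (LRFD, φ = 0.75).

E100XX → F_EXX = 100 ksi.
Effective throat (given) t_e = 0.8125 in.
A_we = 0.8125 × 17.5 = 14.22 in².
F_nw = 0.6 F_EXX = 60 ksi.
φR_n = 0.75 × 60 × 14.22 = 639.8 kip.

φR_n ≈ 640 kip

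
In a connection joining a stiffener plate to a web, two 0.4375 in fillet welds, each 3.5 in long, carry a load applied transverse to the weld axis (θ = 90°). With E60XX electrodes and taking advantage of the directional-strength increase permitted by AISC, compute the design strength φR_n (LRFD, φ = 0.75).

E60XX → F_EXX = 60 ksi.
t_e = 0.707 × 0.4375 = 0.3093 in; A_we = 0.3093 × 7 = 2.165 in².
Directional factor: 1.0 + 0.5 sin^1.5(90°) = 1.5.
F_nw = 0.6 × 60 × 1.5 = 54 ksi.
φR_n = 0.75 × 54 × 2.165 = 87.69 kip.

φR_n ≈ 87.7 kip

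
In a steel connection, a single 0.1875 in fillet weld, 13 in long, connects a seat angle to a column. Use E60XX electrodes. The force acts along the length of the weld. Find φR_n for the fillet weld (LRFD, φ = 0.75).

φR_n ≈ 46.5 kip

E60XX → F_EXX = 60 ksi.
Effective throat t_e = 0.707 × 0.1875 = 0.1326 in.
Total length L = 13 in; A_we = 0.1326 × 13 = 1.723 in².
F_nw = 0.6 F_EXX = 0.6 × 60 = 36 ksi.
φR_n = 0.75 × 36 × 1.723 = 46.53 kip.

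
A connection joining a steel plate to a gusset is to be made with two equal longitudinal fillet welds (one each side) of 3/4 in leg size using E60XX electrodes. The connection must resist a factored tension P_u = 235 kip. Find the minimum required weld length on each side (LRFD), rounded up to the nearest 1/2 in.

L = 8.5 in on each side

E60XX → F_EXX = 60 ksi.
Throat t_e = 0.707 × 0.75 = 0.5302 in.
φr_n = 0.75 × 0.6 × 60 × 0.5302 = 14.32 kip/in.
L_req = P_u / φr_n = 235 / 14.32 = 16.41 in total.
Per side: 16.41 / 2 = 8.207 in.
Round up → use L = 8.5 in on each side.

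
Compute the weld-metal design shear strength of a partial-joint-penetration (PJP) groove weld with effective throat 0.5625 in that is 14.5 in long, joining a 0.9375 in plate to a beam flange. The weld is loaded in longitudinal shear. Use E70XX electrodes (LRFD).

φR_n ≈ 257 kip

E70XX → F_EXX = 70 ksi.
Effective throat (given) t_e = 0.5625 in.
A_we = 0.5625 × 14.5 = 8.156 in².
F_nw = 0.6 F_EXX = 42 ksi.
φR_n = 0.75 × 42 × 8.156 = 256.9 kip.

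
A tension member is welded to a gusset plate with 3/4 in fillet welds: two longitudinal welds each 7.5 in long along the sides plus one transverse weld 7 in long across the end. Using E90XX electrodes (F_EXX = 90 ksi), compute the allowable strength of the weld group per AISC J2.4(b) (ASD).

R_n/Ω ≈ 333 kips

t_e = 0.707 × 0.75 = 0.5302 in.
R_nwl = 0.6 × 90 × 0.5302 × 15 = 429.5 kips (longitudinal, 2 welds).
R_nwt = 0.6 × 90 × 0.5302 × 7 = 200.4 kips (transverse, base value).
(i) R_nwl + R_nwt = 629.9 kips; (ii) 0.85 R_nwl + 1.5 R_nwt = 665.7 kips.
R_n = max = 665.7 kips [governs: (ii)]; R_n/Ω = 332.9 kips.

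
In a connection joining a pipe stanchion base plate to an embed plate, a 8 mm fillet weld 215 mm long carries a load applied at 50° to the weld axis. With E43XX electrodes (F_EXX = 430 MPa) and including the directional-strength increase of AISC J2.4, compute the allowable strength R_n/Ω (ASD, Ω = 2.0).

t_e = 0.707 × 8 = 5.656 mm; A_we = 5.656 × 215 = 1216 mm².
Directional factor: 1.0 + 0.5 sin^1.5(50°) = 1.335.
F_nw = 0.6 × 430 × 1.335 = 344.5 MPa.
R_n/Ω = (344.5 × 1216) / 2.0 × 10⁻³ = 209.5 kN.

R_n/Ω ≈ 209 kN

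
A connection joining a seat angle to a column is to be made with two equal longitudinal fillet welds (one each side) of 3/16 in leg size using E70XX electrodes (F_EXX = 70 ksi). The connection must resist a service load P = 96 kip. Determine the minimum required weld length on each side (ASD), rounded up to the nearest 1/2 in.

Throat t_e = 0.707 × 0.1875 = 0.1326 in.
r_n/Ω = (0.6 × 70 × 0.1326) / 2.0 = 2.784 kip/in.
L_req = P / (r_n/Ω) = 96 / 2.784 = 34.49 in total.
Per side: 34.49 / 2 = 17.24 in.
Round up → use L = 17.5 in on each side.

L = 17.5 in on each side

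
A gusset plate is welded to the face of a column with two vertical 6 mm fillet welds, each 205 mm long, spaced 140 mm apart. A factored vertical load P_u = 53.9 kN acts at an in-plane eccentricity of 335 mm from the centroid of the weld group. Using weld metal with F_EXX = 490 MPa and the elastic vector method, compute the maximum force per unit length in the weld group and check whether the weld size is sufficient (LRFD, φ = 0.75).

f_max ≈ 733 N/mm; adequate

Total weld length L_w = 410 mm. Treat welds as unit-width lines.
Polar moment about centroid: J = 2[d³/12 + d(b/2)²] = 2[205³/12 + 205×70²] = 3445000 mm³.
Direct shear f_v = P/L_w = 53.9×10³ / 410 = 131.5 N/mm (vertical).
Torsion M = P·e = 53.9×10³ × 335 = 18056000 N·mm.
Critical point at (x, y) = (70, 102.5) from centroid. f_tx = M·y/J = 537.3 N/mm; f_ty = M·x/J = 366.9 N/mm.
Resultant f_max = √[f_tx² + (f_v + f_ty)²] = √[537.3² + (131.5 + 366.9)²] = 732.8 N/mm.
Capacity per unit length: φr_n = 0.75 × 0.6 × 490 × (0.707 × 6) = 935.4 N/mm.
732.8 ≤ 935.4 → adequate.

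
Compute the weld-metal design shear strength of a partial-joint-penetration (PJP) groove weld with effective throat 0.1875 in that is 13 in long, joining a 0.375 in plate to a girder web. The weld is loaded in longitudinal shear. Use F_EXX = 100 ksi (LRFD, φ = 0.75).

φR_n ≈ 110 kip

Effective throat (given) t_e = 0.1875 in.
A_we = 0.1875 × 13 = 2.438 in².
F_nw = 0.6 F_EXX = 60 ksi.
φR_n = 0.75 × 60 × 2.438 = 109.7 kip.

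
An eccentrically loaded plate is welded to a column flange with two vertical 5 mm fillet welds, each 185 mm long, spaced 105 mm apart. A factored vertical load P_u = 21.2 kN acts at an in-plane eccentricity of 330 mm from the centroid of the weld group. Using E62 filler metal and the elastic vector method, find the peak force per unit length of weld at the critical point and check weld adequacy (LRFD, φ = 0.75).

E62XX → F_EXX = 620 MPa.
Total weld length L_w = 370 mm. Treat welds as unit-width lines.
Polar moment about centroid: J = 2[d³/12 + d(b/2)²] = 2[185³/12 + 185×52.5²] = 2075000 mm³.
Direct shear f_v = P/L_w = 21.2×10³ / 370 = 57.3 N/mm (vertical).
Torsion M = P·e = 21.2×10³ × 330 = 6996000 N·mm.
Critical point at (x, y) = (52.5, 92.5) from centroid. f_tx = M·y/J = 311.9 N/mm; f_ty = M·x/J = 177 N/mm.
Resultant f_max = √[f_tx² + (f_v + f_ty)²] = √[311.9² + (57.3 + 177)²] = 390.1 N/mm.
Capacity per unit length: φr_n = 0.75 × 0.6 × 620 × (0.707 × 5) = 986.3 N/mm.
390.1 ≤ 986.3 → adequate.

f_max ≈ 390 N/mm; adequate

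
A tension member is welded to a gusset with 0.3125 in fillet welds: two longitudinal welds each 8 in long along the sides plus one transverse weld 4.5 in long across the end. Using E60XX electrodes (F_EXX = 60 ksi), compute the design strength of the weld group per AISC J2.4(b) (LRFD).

t_e = 0.707 × 0.3125 = 0.2209 in.
R_nwl = 0.6 × 60 × 0.2209 × 16 = 127.3 kip (longitudinal, 2 welds).
R_nwt = 0.6 × 60 × 0.2209 × 4.5 = 35.79 kip (transverse, base value).
(i) R_nwl + R_nwt = 163.1 kip; (ii) 0.85 R_nwl + 1.5 R_nwt = 161.9 kip.
R_n = max = 163.1 kip [governs: (i)]; φR_n = 122.3 kip.

φR_n ≈ 122 kip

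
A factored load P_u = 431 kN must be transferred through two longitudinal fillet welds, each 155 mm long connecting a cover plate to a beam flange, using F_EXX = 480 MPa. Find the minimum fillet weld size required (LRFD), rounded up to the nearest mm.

Total weld length L = 310 mm.
Required throat t_e = P_u / (φ × 0.6 F_EXX × L) = 431 / (0.75 × 0.6 × 480 × 310 × 10⁻³) = 6.437 mm.
Required leg w = t_e / 0.707 = 9.104 mm → use 10 mm.

w = 10 mm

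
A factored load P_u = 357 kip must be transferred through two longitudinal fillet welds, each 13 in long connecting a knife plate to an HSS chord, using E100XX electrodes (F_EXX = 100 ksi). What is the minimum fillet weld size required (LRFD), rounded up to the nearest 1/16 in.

w = 7/16 in

Total weld length L = 26 in.
Required throat t_e = P_u / (φ × 0.6 F_EXX × L) = 357 / (0.75 × 0.6 × 100 × 26) = 0.3051 in.
Required leg w = t_e / 0.707 = 0.4316 in → use 7/16 in.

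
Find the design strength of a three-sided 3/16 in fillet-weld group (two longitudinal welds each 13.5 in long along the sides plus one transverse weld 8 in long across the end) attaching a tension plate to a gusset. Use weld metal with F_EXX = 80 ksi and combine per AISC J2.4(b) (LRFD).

t_e = 0.707 × 0.1875 = 0.1326 in.
R_nwl = 0.6 × 80 × 0.1326 × 27 = 171.8 kip (longitudinal, 2 welds).
R_nwt = 0.6 × 80 × 0.1326 × 8 = 50.9 kip (transverse, base value).
(i) R_nwl + R_nwt = 222.7 kip; (ii) 0.85 R_nwl + 1.5 R_nwt = 222.4 kip.
R_n = max = 222.7 kip [governs: (i)]; φR_n = 167 kip.

φR_n ≈ 167 kip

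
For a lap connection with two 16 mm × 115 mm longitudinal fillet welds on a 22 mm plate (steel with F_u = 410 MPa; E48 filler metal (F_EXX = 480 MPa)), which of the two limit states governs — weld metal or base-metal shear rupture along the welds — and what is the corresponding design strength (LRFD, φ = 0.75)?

t_e = 0.707 × 16 = 11.31 mm; L = 230 mm.
Weld metal: φR_n = 0.75 × 0.6 × 480 × 11.31 × 230 × 10⁻³ = 562 kN.
Base metal (shear rupture): φR_n = 0.75 × 0.6 × 410 × 22 × 230 × 10⁻³ = 933.6 kN.
Governing: weld metal.

φR_n ≈ 562 kN (weld metal governs)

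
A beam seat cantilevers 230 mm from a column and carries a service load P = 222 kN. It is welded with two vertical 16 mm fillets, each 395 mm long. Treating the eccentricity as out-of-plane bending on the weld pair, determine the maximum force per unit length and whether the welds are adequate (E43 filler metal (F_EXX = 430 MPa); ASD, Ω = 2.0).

f_max ≈ 1020 N/mm; adequate

L_w = 2 × 395 = 790 mm; section modulus (unit throat) S = 2 × L²/6 = 52010 mm².
Direct shear f_v = P/L_w = 222×10³/790 = 281 N/mm.
Moment M = P × e = 222×10³ × 230 = 51060000 N·mm; bending f_b = M/S = 981.8 N/mm.
f_max = √(f_v² + f_b²) = √(281² + 981.8²) = 1021 N/mm.
r_n/Ω = (1/2.0) × 0.6 × 430 × (0.707 × 16) = 1459 N/mm → adequate.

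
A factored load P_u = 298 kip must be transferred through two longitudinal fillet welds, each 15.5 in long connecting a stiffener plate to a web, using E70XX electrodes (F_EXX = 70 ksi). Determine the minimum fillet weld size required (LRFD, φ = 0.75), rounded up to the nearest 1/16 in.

Total weld length L = 31 in.
Required throat t_e = P_u / (φ × 0.6 F_EXX × L) = 298 / (0.75 × 0.6 × 70 × 31) = 0.3052 in.
Required leg w = t_e / 0.707 = 0.4316 in → use 7/16 in.

w = 7/16 in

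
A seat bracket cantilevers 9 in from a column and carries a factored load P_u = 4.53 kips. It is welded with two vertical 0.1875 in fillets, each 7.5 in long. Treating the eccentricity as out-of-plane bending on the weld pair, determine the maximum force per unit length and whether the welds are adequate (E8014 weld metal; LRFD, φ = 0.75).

E80XX → F_EXX = 80 ksi.
L_w = 2 × 7.5 = 15 in; section modulus (unit throat) S = 2 × L²/6 = 18.75 in².
Direct shear f_v = P/L_w = 4.53/15 = 0.302 kip/in.
Moment M = P × e = 4.53 × 9 = 40.77 kip·in; bending f_b = M/S = 2.174 kip/in.
f_max = √(f_v² + f_b²) = √(0.302² + 2.174²) = 2.195 kip/in.
φr_n = 0.75 × 0.6 × 80 × (0.707 × 0.1875) = 4.772 kip/in → adequate.

f_max ≈ 2.2 kip/in; adequate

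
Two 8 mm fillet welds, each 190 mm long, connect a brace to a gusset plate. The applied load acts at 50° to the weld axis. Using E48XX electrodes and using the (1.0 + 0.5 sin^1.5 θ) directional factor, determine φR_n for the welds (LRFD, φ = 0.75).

E48XX → F_EXX = 480 MPa.
t_e = 0.707 × 8 = 5.656 mm; A_we = 5.656 × 380 = 2149 mm².
Directional factor: 1.0 + 0.5 sin^1.5(50°) = 1.335.
F_nw = 0.6 × 480 × 1.335 = 384.5 MPa.
φR_n = 0.75 × 384.5 × 2149 × 10⁻³ = 619.9 kN.

φR_n ≈ 620 kN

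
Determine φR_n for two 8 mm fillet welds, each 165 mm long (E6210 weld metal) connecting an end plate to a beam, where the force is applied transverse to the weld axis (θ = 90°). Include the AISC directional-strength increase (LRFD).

φR_n ≈ 781 kN

E62XX → F_EXX = 620 MPa.
t_e = 0.707 × 8 = 5.656 mm; A_we = 5.656 × 330 = 1866 mm².
Directional factor: 1.0 + 0.5 sin^1.5(90°) = 1.5.
F_nw = 0.6 × 620 × 1.5 = 558 MPa.
φR_n = 0.75 × 558 × 1866 × 10⁻³ = 781.1 kN.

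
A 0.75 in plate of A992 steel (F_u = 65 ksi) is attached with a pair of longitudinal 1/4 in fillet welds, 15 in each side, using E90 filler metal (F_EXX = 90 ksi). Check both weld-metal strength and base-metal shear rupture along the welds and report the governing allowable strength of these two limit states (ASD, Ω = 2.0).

R_n/Ω ≈ 143 kips (weld metal governs)

t_e = 0.707 × 0.25 = 0.1767 in; L = 30 in.
Weld metal: R_n/Ω = (1/2.0) × 0.6 × 90 × 0.1767 × 30 = 143.2 kips.
Base metal (shear rupture): R_n/Ω = (1/2.0) × 0.6 × 65 × 0.75 × 30 = 438.8 kips.
Governing: weld metal.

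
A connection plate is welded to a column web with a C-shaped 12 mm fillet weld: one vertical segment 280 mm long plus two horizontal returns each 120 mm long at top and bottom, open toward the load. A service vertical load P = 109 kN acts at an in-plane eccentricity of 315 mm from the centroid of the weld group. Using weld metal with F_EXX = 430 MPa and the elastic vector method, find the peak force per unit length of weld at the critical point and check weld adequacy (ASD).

Total weld length L_w = 520 mm. Treat welds as unit-width lines.
Centroid: x̄ = 2×120×60 / 520 = 27.69 mm from the vertical weld.
Polar moment about centroid: J = I_x + I_y = [280³/12 + 2×120×140²] + [280×27.69² + 2(120³/12 + 120×32.31²)] = 7287000 mm³.
Direct shear f_v = P/L_w = 109×10³ / 520 = 209.6 N/mm (vertical).
Torsion M = P·e = 109×10³ × 315 = 34335000 N·mm.
Critical point at (x, y) = (92.31, 140) from centroid. f_tx = M·y/J = 659.7 N/mm; f_ty = M·x/J = 435 N/mm.
Resultant f_max = √[f_tx² + (f_v + f_ty)²] = √[659.7² + (209.6 + 435)²] = 922.3 N/mm.
Capacity per unit length: r_n/Ω = (1/2.0) × 0.6 × 430 × (0.707 × 12) = 1094 N/mm.
922.3 ≤ 1094 → adequate.

f_max ≈ 922 N/mm; adequate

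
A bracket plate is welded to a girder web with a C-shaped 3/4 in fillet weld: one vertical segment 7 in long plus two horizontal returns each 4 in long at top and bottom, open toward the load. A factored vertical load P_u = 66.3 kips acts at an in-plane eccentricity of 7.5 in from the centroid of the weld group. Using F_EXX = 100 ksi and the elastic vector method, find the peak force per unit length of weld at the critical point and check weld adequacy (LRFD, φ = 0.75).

Total weld length L_w = 15 in. Treat welds as unit-width lines.
Centroid: x̄ = 2×4×2 / 15 = 1.067 in from the vertical weld.
Polar moment about centroid: J = I_x + I_y = [7³/12 + 2×4×3.5²] + [7×1.067² + 2(4³/12 + 4×0.9333²)] = 152.2 in³.
Direct shear f_v = P/L_w = 66.3 / 15 = 4.42 kip/in (vertical).
Torsion M = P·e = 66.3 × 7.5 = 497.25 kip·in.
Critical point at (x, y) = (2.933, 3.5) from centroid. f_tx = M·y/J = 11.44 kip/in; f_ty = M·x/J = 9.584 kip/in.
Resultant f_max = √[f_tx² + (f_v + f_ty)²] = √[11.44² + (4.42 + 9.584)²] = 18.08 kip/in.
Capacity per unit length: φr_n = 0.75 × 0.6 × 100 × (0.707 × 0.75) = 23.86 kip/in.
18.08 ≤ 23.86 → adequate.

f_max ≈ 18.1 kip/in; adequate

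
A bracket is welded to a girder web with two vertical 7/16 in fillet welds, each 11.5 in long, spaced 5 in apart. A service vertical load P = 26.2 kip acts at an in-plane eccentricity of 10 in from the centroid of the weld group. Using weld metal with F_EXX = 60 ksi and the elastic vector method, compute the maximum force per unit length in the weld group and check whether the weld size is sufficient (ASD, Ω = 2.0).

f_max ≈ 4.71 kip/in; adequate

Total weld length L_w = 23 in. Treat welds as unit-width lines.
Polar moment about centroid: J = 2[d³/12 + d(b/2)²] = 2[11.5³/12 + 11.5×2.5²] = 397.2 in³.
Direct shear f_v = P/L_w = 26.2 / 23 = 1.139 kip/in (vertical).
Torsion M = P·e = 26.2 × 10 = 262 kip·in.
Critical point at (x, y) = (2.5, 5.75) from centroid. f_tx = M·y/J = 3.793 kip/in; f_ty = M·x/J = 1.649 kip/in.
Resultant f_max = √[f_tx² + (f_v + f_ty)²] = √[3.793² + (1.139 + 1.649)²] = 4.707 kip/in.
Capacity per unit length: r_n/Ω = (1/2.0) × 0.6 × 60 × (0.707 × 0.4375) = 5.568 kip/in.
4.707 ≤ 5.568 → adequate.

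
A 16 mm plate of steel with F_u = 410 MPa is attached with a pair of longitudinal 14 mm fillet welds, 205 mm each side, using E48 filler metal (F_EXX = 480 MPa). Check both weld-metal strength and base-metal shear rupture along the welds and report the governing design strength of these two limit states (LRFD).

t_e = 0.707 × 14 = 9.898 mm; L = 410 mm.
Weld metal: φR_n = 0.75 × 0.6 × 480 × 9.898 × 410 × 10⁻³ = 876.6 kN.
Base metal (shear rupture): φR_n = 0.75 × 0.6 × 410 × 16 × 410 × 10⁻³ = 1210 kN.
Governing: weld metal.

φR_n ≈ 877 kN (weld metal governs)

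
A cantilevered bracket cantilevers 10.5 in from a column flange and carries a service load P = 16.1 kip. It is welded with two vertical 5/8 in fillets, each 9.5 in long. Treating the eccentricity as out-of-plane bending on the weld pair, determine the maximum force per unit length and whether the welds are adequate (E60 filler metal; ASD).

E60XX → F_EXX = 60 ksi.
L_w = 2 × 9.5 = 19 in; section modulus (unit throat) S = 2 × L²/6 = 30.08 in².
Direct shear f_v = P/L_w = 16.1/19 = 0.8474 kip/in.
Moment M = P × e = 16.1 × 10.5 = 169.05 kip·in; bending f_b = M/S = 5.619 kip/in.
f_max = √(f_v² + f_b²) = √(0.8474² + 5.619²) = 5.683 kip/in.
r_n/Ω = (1/2.0) × 0.6 × 60 × (0.707 × 0.625) = 7.954 kip/in → adequate.

f_max ≈ 5.68 kip/in; adequate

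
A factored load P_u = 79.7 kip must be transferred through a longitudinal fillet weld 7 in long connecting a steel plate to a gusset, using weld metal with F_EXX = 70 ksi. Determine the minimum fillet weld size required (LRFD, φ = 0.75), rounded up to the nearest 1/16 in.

w = 9/16 in

Total weld length L = 7 in.
Required throat t_e = P_u / (φ × 0.6 F_EXX × L) = 79.7 / (0.75 × 0.6 × 70 × 7) = 0.3615 in.
Required leg w = t_e / 0.707 = 0.5112 in → use 9/16 in.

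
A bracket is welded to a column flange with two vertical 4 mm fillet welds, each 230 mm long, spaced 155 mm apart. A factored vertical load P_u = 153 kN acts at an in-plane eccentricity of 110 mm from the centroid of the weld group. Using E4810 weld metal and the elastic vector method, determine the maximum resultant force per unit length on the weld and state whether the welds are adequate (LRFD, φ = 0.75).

f_max ≈ 727 N/mm; NOT adequate

E48XX → F_EXX = 480 MPa.
Total weld length L_w = 460 mm. Treat welds as unit-width lines.
Polar moment about centroid: J = 2[d³/12 + d(b/2)²] = 2[230³/12 + 230×77.5²] = 4791000 mm³.
Direct shear f_v = P/L_w = 153×10³ / 460 = 332.6 N/mm (vertical).
Torsion M = P·e = 153×10³ × 110 = 16830000 N·mm.
Critical point at (x, y) = (77.5, 115) from centroid. f_tx = M·y/J = 404 N/mm; f_ty = M·x/J = 272.3 N/mm.
Resultant f_max = √[f_tx² + (f_v + f_ty)²] = √[404² + (332.6 + 272.3)²] = 727.4 N/mm.
Capacity per unit length: φr_n = 0.75 × 0.6 × 480 × (0.707 × 4) = 610.8 N/mm.
727.4 > 610.8 → NOT adequate.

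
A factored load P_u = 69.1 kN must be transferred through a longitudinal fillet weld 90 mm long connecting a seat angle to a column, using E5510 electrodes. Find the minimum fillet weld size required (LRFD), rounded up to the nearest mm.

w = 5 mm

E55XX → F_EXX = 550 MPa.
Total weld length L = 90 mm.
Required throat t_e = P_u / (φ × 0.6 F_EXX × L) = 69.1 / (0.75 × 0.6 × 550 × 90 × 10⁻³) = 3.102 mm.
Required leg w = t_e / 0.707 = 4.388 mm → use 5 mm.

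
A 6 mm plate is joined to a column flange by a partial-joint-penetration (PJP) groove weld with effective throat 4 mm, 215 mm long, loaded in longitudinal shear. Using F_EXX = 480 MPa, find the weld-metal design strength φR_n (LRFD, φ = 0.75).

φR_n ≈ 186 kN

Effective throat (given) t_e = 4 mm.
A_we = 4 × 215 = 860 mm².
F_nw = 0.6 F_EXX = 288 MPa.
φR_n = 0.75 × 288 × 860 × 10⁻³ = 185.8 kN.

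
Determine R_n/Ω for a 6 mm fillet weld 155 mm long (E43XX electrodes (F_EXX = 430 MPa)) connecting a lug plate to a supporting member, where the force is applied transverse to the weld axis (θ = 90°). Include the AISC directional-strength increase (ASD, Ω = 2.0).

t_e = 0.707 × 6 = 4.242 mm; A_we = 4.242 × 155 = 657.5 mm².
Directional factor: 1.0 + 0.5 sin^1.5(90°) = 1.5.
F_nw = 0.6 × 430 × 1.5 = 387 MPa.
R_n/Ω = (387 × 657.5) / 2.0 × 10⁻³ = 127.2 kN.

R_n/Ω ≈ 127 kN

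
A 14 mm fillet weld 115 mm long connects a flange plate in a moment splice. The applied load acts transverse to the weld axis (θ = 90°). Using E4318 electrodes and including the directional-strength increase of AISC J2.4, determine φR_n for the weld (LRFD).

E43XX → F_EXX = 430 MPa.
t_e = 0.707 × 14 = 9.898 mm; A_we = 9.898 × 115 = 1138 mm².
Directional factor: 1.0 + 0.5 sin^1.5(90°) = 1.5.
F_nw = 0.6 × 430 × 1.5 = 387 MPa.
φR_n = 0.75 × 387 × 1138 × 10⁻³ = 330.4 kN.

φR_n ≈ 330 kN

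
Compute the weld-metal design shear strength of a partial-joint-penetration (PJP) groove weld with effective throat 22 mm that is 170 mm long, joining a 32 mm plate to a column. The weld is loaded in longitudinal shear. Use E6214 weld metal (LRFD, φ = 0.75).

φR_n ≈ 1040 kN

E62XX → F_EXX = 620 MPa.
Effective throat (given) t_e = 22 mm.
A_we = 22 × 170 = 3740 mm².
F_nw = 0.6 F_EXX = 372 MPa.
φR_n = 0.75 × 372 × 3740 × 10⁻³ = 1043 kN.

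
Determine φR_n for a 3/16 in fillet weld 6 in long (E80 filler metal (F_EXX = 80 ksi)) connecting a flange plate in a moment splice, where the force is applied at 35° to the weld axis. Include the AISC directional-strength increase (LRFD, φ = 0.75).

φR_n ≈ 34.9 kip

t_e = 0.707 × 0.1875 = 0.1326 in; A_we = 0.1326 × 6 = 0.7954 in².
Directional factor: 1.0 + 0.5 sin^1.5(35°) = 1.217.
F_nw = 0.6 × 80 × 1.217 = 58.43 ksi.
φR_n = 0.75 × 58.43 × 0.7954 = 34.85 kip.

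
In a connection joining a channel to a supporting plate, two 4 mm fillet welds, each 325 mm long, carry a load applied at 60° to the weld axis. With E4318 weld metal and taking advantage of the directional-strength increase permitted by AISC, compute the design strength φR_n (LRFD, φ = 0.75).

E43XX → F_EXX = 430 MPa.
t_e = 0.707 × 4 = 2.828 mm; A_we = 2.828 × 650 = 1838 mm².
Directional factor: 1.0 + 0.5 sin^1.5(60°) = 1.403.
F_nw = 0.6 × 430 × 1.403 = 362 MPa.
φR_n = 0.75 × 362 × 1838 × 10⁻³ = 499 kN.

φR_n ≈ 499 kN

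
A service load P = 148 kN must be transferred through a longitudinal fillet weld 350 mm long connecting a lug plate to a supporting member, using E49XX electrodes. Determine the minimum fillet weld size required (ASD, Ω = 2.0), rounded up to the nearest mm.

E49XX → F_EXX = 490 MPa.
Total weld length L = 350 mm.
Required throat t_e = P × Ω / (0.6 F_EXX × L) = 148 × 2.0 / (0.6 × 490 × 350 × 10⁻³) = 2.877 mm.
Required leg w = t_e / 0.707 = 4.069 mm → use 5 mm.

w = 5 mm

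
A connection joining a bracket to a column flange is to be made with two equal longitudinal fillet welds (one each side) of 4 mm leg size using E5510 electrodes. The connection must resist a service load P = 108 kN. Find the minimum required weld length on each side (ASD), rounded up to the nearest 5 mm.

L = 120 mm on each side

E55XX → F_EXX = 550 MPa.
Throat t_e = 0.707 × 4 = 2.828 mm.
r_n/Ω = (0.6 × 550 × 2.828) / 2.0 = 466.6 N/mm = 0.4666 kN/mm.
L_req = P / (r_n/Ω) = 108 / 0.4666 = 231.5 mm total.
Per side: 231.5 / 2 = 115.7 mm.
Round up → use L = 120 mm on each side.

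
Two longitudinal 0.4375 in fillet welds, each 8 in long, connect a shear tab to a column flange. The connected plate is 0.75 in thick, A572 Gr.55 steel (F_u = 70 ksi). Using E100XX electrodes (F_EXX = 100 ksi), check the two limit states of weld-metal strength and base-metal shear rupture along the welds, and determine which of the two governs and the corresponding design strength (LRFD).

t_e = 0.707 × 0.4375 = 0.3093 in; L = 16 in.
Weld metal: φR_n = 0.75 × 0.6 × 100 × 0.3093 × 16 = 222.7 kips.
Base metal (shear rupture): φR_n = 0.75 × 0.6 × 70 × 0.75 × 16 = 378 kips.
Governing: weld metal.

φR_n ≈ 223 kips (weld metal governs)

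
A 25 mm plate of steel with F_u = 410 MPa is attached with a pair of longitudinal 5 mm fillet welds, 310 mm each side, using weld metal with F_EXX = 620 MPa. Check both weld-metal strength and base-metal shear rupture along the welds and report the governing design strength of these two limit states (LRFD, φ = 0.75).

t_e = 0.707 × 5 = 3.535 mm; L = 620 mm.
Weld metal: φR_n = 0.75 × 0.6 × 620 × 3.535 × 620 × 10⁻³ = 611.5 kN.
Base metal (shear rupture): φR_n = 0.75 × 0.6 × 410 × 25 × 620 × 10⁻³ = 2860 kN.
Governing: weld metal.

φR_n ≈ 611 kN (weld metal governs)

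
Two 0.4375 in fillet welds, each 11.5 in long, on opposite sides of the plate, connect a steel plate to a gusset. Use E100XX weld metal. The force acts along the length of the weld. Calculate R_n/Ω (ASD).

E100XX → F_EXX = 100 ksi.
Effective throat t_e = 0.707 × 0.4375 = 0.3093 in.
Total length L = 23 in; A_we = 0.3093 × 23 = 7.114 in².
F_nw = 0.6 F_EXX = 0.6 × 100 = 60 ksi.
R_n = 60 × 7.114 = 426.9 kips; R_n/Ω = 426.9/2.0 = 213.4 kips.

R_n/Ω ≈ 213 kips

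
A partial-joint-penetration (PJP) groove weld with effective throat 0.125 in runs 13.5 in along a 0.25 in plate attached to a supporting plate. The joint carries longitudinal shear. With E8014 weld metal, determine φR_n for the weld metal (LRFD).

φR_n ≈ 60.8 kip

E80XX → F_EXX = 80 ksi.
Effective throat (given) t_e = 0.125 in.
A_we = 0.125 × 13.5 = 1.688 in².
F_nw = 0.6 F_EXX = 48 ksi.
φR_n = 0.75 × 48 × 1.688 = 60.75 kip.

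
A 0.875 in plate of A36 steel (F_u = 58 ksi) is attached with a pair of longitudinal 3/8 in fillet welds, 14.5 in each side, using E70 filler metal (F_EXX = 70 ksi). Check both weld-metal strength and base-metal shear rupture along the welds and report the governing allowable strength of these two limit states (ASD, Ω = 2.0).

R_n/Ω ≈ 161 kips (weld metal governs)

t_e = 0.707 × 0.375 = 0.2651 in; L = 29 in.
Weld metal: R_n/Ω = (1/2.0) × 0.6 × 70 × 0.2651 × 29 = 161.5 kips.
Base metal (shear rupture): R_n/Ω = (1/2.0) × 0.6 × 58 × 0.875 × 29 = 441.5 kips.
Governing: weld metal.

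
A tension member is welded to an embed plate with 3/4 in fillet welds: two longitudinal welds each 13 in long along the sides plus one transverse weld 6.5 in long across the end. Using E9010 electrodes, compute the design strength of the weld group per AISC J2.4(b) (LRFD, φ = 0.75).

E90XX → F_EXX = 90 ksi.
t_e = 0.707 × 0.75 = 0.5302 in.
R_nwl = 0.6 × 90 × 0.5302 × 26 = 744.5 kips (longitudinal, 2 welds).
R_nwt = 0.6 × 90 × 0.5302 × 6.5 = 186.1 kips (transverse, base value).
(i) R_nwl + R_nwt = 930.6 kips; (ii) 0.85 R_nwl + 1.5 R_nwt = 912 kips.
R_n = max = 930.6 kips [governs: (i)]; φR_n = 697.9 kips.

φR_n ≈ 698 kips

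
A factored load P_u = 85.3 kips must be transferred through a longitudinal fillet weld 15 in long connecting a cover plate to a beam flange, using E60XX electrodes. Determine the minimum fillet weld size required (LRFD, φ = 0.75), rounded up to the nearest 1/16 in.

w = 5/16 in

E60XX → F_EXX = 60 ksi.
Total weld length L = 15 in.
Required throat t_e = P_u / (φ × 0.6 F_EXX × L) = 85.3 / (0.75 × 0.6 × 60 × 15) = 0.2106 in.
Required leg w = t_e / 0.707 = 0.2979 in → use 5/16 in.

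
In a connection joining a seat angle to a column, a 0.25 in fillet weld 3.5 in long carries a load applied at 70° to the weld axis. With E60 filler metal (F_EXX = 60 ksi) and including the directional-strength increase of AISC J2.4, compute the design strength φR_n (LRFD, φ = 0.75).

t_e = 0.707 × 0.25 = 0.1767 in; A_we = 0.1767 × 3.5 = 0.6186 in².
Directional factor: 1.0 + 0.5 sin^1.5(70°) = 1.455.
F_nw = 0.6 × 60 × 1.455 = 52.4 ksi.
φR_n = 0.75 × 52.4 × 0.6186 = 24.31 kip.

φR_n ≈ 24.3 kip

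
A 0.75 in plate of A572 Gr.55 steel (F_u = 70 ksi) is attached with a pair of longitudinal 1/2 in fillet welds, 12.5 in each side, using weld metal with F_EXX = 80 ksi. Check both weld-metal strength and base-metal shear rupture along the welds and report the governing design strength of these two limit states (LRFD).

φR_n ≈ 318 kip (weld metal governs)

t_e = 0.707 × 0.5 = 0.3535 in; L = 25 in.
Weld metal: φR_n = 0.75 × 0.6 × 80 × 0.3535 × 25 = 318.1 kip.
Base metal (shear rupture): φR_n = 0.75 × 0.6 × 70 × 0.75 × 25 = 590.6 kip.
Governing: weld metal.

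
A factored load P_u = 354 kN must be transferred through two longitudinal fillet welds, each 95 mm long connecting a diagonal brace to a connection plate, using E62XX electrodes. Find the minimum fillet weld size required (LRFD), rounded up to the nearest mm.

w = 10 mm

E62XX → F_EXX = 620 MPa.
Total weld length L = 190 mm.
Required throat t_e = P_u / (φ × 0.6 F_EXX × L) = 354 / (0.75 × 0.6 × 620 × 190 × 10⁻³) = 6.678 mm.
Required leg w = t_e / 0.707 = 9.446 mm → use 10 mm.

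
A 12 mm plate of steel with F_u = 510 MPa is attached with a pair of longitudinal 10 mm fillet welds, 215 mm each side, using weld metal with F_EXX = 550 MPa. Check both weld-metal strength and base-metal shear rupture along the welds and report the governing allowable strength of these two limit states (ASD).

R_n/Ω ≈ 502 kN (weld metal governs)

t_e = 0.707 × 10 = 7.07 mm; L = 430 mm.
Weld metal: R_n/Ω = (1/2.0) × 0.6 × 550 × 7.07 × 430 × 10⁻³ = 501.6 kN.
Base metal (shear rupture): R_n/Ω = (1/2.0) × 0.6 × 510 × 12 × 430 × 10⁻³ = 789.5 kN.
Governing: weld metal.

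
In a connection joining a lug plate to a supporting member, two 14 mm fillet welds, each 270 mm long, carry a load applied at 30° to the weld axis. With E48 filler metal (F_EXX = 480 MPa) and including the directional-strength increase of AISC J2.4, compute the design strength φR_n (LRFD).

t_e = 0.707 × 14 = 9.898 mm; A_we = 9.898 × 540 = 5345 mm².
Directional factor: 1.0 + 0.5 sin^1.5(30°) = 1.177.
F_nw = 0.6 × 480 × 1.177 = 338.9 MPa.
φR_n = 0.75 × 338.9 × 5345 × 10⁻³ = 1359 kN.

φR_n ≈ 1360 kN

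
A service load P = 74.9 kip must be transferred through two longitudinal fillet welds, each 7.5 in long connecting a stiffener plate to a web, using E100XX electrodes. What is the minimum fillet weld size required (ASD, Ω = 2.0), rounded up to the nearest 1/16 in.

w = 1/4 in

E100XX → F_EXX = 100 ksi.
Total weld length L = 15 in.
Required throat t_e = P × Ω / (0.6 F_EXX × L) = 74.9 × 2.0 / (0.6 × 100 × 15) = 0.1664 in.
Required leg w = t_e / 0.707 = 0.2354 in → use 1/4 in.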